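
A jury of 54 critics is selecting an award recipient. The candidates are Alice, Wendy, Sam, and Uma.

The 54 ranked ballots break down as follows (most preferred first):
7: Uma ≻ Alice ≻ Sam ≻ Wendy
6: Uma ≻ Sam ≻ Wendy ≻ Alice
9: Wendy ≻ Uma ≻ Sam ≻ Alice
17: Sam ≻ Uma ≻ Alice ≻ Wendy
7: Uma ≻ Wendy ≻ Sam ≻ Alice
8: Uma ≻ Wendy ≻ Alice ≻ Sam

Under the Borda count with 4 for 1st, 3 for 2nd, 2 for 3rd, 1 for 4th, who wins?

Alice: 7×3 + 6×1 + 9×1 + 17×2 + 7×1 + 8×2 = 93
Wendy: 7×1 + 6×2 + 9×4 + 17×1 + 7×3 + 8×3 = 117
Sam: 7×2 + 6×3 + 9×2 + 17×4 + 7×2 + 8×1 = 140
Uma: 7×4 + 6×4 + 9×3 + 17×3 + 7×4 + 8×4 = 190

Uma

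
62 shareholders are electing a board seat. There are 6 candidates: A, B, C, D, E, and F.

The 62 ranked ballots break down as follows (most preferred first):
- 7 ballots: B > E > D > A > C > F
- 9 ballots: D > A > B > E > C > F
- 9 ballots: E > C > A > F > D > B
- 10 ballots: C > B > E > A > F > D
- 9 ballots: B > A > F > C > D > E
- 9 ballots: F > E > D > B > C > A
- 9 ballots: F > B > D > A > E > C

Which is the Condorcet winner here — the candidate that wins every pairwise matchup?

B vs A: 44–18
B vs C: 43–19
B vs D: 35–27
B vs E: 44–18
B vs F: 35–27
B beats every other candidate.

B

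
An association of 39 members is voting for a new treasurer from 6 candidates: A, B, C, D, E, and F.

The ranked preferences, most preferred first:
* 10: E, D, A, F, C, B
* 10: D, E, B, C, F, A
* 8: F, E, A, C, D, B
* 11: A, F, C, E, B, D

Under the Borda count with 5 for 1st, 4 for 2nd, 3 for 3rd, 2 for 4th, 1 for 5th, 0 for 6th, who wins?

A: 10×3 + 10×0 + 8×3 + 11×5 = 109
B: 10×0 + 10×3 + 8×0 + 11×1 = 41
C: 10×1 + 10×2 + 8×2 + 11×3 = 79
D: 10×4 + 10×5 + 8×1 + 11×0 = 98
E: 10×5 + 10×4 + 8×4 + 11×2 = 144
F: 10×2 + 10×1 + 8×5 + 11×4 = 114

E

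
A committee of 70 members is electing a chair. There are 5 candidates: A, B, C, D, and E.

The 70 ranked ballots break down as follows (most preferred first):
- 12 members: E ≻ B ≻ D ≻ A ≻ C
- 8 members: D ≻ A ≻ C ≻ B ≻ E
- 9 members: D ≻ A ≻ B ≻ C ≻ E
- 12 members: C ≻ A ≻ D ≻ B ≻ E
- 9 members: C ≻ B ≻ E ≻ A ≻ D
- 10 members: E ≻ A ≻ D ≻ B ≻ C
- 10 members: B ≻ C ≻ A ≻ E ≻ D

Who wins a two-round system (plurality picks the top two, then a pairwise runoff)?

C

Round 1 first-place votes: A 0, B 10, C 21, D 17, E 22. E and C advance.
Runoff: E is ranked above C on 22 ballots, C above E on 48.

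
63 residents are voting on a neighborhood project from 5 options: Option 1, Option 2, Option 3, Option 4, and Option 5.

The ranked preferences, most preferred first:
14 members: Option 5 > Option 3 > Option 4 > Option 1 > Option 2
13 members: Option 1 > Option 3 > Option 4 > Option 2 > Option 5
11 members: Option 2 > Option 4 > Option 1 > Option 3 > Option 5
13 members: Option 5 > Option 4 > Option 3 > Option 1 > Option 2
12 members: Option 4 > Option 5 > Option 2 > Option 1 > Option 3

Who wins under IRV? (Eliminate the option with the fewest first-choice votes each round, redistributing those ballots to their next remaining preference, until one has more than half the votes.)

Round 1: Option 1 13, Option 2 11, Option 3 0, Option 4 12, Option 5 27. Option 3 eliminated.
Round 2: Option 1 13, Option 2 11, Option 4 12, Option 5 27. Option 2 eliminated.
Round 3: Option 1 13, Option 4 23, Option 5 27. Option 1 eliminated.
Round 4: Option 4 36, Option 5 27. Option 4 has a majority (≥32).

Option 4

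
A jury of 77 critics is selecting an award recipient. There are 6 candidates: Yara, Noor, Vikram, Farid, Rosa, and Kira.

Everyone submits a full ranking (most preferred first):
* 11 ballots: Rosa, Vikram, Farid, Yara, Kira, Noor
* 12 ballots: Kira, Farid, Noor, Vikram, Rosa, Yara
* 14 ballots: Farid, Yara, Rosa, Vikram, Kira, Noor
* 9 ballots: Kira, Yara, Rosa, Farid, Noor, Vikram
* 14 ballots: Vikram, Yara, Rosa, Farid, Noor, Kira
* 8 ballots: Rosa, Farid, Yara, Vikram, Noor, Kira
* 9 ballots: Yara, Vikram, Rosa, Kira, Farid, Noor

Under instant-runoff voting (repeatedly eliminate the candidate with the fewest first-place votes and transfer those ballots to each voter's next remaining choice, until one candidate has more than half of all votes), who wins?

Rosa

Round 1: Yara 9, Noor 0, Vikram 14, Farid 14, Rosa 19, Kira 21. Noor eliminated.
Round 2: Yara 9, Vikram 14, Farid 14, Rosa 19, Kira 21. Yara eliminated.
Round 3: Vikram 23, Farid 14, Rosa 19, Kira 21. Farid eliminated.
Round 4: Vikram 23, Rosa 33, Kira 21. Kira eliminated.
Round 5: Vikram 35, Rosa 42. Rosa has a majority (≥39).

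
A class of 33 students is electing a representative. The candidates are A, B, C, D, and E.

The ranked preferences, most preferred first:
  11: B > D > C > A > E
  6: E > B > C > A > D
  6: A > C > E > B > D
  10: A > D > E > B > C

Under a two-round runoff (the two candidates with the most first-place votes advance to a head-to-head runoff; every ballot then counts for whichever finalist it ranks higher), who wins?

Round 1 first-place votes: A 16, B 11, C 0, D 0, E 6. A and B advance.
Runoff: A is ranked above B on 16 ballots, B above A on 17.

B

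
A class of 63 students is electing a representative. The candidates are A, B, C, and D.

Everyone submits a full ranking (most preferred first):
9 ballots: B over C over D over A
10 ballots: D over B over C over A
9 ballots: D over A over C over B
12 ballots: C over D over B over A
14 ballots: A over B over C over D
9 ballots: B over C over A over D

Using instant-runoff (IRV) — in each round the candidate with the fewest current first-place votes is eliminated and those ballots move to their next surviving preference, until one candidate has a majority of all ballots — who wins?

Round 1: A 14, B 18, C 12, D 19. C eliminated.
Round 2: A 14, B 18, D 31. A eliminated.
Round 3: B 32, D 31. B has a majority (≥32).

B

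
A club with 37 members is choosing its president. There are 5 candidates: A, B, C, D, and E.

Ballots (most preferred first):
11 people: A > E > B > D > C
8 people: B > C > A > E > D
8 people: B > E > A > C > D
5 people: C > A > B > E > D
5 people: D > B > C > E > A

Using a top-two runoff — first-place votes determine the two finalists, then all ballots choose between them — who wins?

B

Round 1 first-place votes: A 11, B 16, C 5, D 5, E 0. B and A advance.
Runoff: B is ranked above A on 21 ballots, A above B on 16.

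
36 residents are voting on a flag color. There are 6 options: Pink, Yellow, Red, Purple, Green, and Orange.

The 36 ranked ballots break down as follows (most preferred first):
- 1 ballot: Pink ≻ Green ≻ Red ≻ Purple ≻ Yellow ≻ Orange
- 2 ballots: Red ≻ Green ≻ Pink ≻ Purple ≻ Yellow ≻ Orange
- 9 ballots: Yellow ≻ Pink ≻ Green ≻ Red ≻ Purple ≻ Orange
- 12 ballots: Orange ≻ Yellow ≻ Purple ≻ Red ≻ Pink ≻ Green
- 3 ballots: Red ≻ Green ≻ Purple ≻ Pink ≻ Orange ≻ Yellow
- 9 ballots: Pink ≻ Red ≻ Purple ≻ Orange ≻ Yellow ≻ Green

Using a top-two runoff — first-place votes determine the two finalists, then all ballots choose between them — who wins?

Pink

Round 1 first-place votes: Pink 10, Yellow 9, Red 5, Purple 0, Green 0, Orange 12. Orange and Pink advance.
Runoff: Orange is ranked above Pink on 12 ballots, Pink above Orange on 24.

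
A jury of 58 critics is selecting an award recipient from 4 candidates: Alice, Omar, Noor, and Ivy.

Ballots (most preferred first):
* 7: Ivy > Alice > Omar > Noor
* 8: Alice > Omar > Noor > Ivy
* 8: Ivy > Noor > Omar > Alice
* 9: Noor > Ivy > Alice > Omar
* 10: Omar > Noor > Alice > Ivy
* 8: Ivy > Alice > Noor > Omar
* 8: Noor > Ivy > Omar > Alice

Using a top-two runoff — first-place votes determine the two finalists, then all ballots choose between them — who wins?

Noor

Round 1 first-place votes: Alice 8, Omar 10, Noor 17, Ivy 23. Ivy and Noor advance.
Runoff: Ivy is ranked above Noor on 23 ballots, Noor above Ivy on 35.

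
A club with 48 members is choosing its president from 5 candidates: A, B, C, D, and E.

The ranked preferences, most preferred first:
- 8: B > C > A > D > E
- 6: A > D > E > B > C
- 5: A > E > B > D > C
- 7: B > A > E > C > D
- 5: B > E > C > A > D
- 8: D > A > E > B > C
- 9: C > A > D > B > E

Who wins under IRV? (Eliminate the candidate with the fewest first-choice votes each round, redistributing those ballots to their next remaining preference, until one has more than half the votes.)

A

Round 1: A 11, B 20, C 9, D 8, E 0. E eliminated.
Round 2: A 11, B 20, C 9, D 8. D eliminated.
Round 3: A 19, B 20, C 9. C eliminated.
Round 4: A 28, B 20. A has a majority (≥25).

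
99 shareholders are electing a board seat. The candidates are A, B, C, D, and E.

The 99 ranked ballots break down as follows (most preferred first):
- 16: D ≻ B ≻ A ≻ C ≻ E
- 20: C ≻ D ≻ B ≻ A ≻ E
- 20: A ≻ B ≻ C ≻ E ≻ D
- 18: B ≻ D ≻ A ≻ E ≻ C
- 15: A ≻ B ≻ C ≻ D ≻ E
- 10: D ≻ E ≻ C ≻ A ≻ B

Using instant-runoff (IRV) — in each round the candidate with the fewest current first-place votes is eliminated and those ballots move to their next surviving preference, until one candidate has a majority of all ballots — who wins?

Round 1: A 35, B 18, C 20, D 26, E 0. E eliminated.
Round 2: A 35, B 18, C 20, D 26. B eliminated.
Round 3: A 35, C 20, D 44. C eliminated.
Round 4: A 35, D 64. D has a majority (≥50).

D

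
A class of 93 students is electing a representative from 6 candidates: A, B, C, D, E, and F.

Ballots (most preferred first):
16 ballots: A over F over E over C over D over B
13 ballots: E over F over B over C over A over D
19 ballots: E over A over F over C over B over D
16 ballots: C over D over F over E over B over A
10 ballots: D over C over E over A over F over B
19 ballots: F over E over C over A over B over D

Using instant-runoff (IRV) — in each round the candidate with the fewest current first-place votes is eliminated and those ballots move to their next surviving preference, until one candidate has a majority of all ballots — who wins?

F

Round 1: A 16, B 0, C 16, D 10, E 32, F 19. B eliminated.
Round 2: A 16, C 16, D 10, E 32, F 19. D eliminated.
Round 3: A 16, C 26, E 32, F 19. A eliminated.
Round 4: C 26, E 32, F 35. C eliminated.
Round 5: E 42, F 51. F has a majority (≥47).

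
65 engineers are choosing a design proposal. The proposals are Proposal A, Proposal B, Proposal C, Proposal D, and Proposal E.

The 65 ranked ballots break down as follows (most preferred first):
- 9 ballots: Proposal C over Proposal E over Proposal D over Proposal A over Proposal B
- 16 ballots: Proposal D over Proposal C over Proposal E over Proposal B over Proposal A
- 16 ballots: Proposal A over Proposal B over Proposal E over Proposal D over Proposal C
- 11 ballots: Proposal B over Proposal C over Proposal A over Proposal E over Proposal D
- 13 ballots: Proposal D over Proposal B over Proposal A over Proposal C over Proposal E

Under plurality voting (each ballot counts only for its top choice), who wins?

First-place votes: Proposal A 16, Proposal B 11, Proposal C 9, Proposal D 29, Proposal E 0.

Proposal D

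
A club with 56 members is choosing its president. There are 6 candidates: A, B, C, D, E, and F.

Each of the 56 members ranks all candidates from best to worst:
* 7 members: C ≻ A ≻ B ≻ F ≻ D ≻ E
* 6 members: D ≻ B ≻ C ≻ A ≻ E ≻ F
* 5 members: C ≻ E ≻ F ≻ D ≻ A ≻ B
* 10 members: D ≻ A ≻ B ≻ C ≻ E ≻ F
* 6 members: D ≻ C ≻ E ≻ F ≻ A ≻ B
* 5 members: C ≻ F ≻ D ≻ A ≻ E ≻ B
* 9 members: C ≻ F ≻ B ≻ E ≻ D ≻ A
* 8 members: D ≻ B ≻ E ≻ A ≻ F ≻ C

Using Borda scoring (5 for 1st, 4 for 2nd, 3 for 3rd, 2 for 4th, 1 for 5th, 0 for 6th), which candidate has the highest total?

C

A: 7×4 + 6×2 + 5×1 + 10×4 + 6×1 + 5×2 + 9×0 + 8×2 = 117
B: 7×3 + 6×4 + 5×0 + 10×3 + 6×0 + 5×0 + 9×3 + 8×4 = 134
C: 7×5 + 6×3 + 5×5 + 10×2 + 6×4 + 5×5 + 9×5 + 8×0 = 192
D: 7×1 + 6×5 + 5×2 + 10×5 + 6×5 + 5×3 + 9×1 + 8×5 = 191
E: 7×0 + 6×1 + 5×4 + 10×1 + 6×3 + 5×1 + 9×2 + 8×3 = 101
F: 7×2 + 6×0 + 5×3 + 10×0 + 6×2 + 5×4 + 9×4 + 8×1 = 105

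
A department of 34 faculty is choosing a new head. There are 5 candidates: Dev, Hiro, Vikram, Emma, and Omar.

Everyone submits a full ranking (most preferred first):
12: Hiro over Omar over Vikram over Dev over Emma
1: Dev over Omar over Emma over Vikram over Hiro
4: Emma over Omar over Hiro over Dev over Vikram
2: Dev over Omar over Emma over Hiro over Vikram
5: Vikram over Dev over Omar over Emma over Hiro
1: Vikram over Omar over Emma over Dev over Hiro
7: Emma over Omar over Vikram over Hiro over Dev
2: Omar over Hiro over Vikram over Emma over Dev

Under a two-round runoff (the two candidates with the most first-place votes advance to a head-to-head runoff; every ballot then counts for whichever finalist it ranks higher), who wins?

Round 1 first-place votes: Dev 3, Hiro 12, Vikram 6, Emma 11, Omar 2. Hiro and Emma advance.
Runoff: Hiro is ranked above Emma on 14 ballots, Emma above Hiro on 20.

Emma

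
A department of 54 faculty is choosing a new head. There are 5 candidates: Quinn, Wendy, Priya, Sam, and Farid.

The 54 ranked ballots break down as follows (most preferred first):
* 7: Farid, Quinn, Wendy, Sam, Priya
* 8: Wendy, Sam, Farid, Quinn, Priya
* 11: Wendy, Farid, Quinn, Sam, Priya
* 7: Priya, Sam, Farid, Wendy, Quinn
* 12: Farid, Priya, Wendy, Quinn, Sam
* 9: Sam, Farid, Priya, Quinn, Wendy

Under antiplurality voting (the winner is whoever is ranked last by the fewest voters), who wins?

Farid

Last-place votes: Quinn 7, Wendy 9, Priya 26, Sam 12, Farid 0.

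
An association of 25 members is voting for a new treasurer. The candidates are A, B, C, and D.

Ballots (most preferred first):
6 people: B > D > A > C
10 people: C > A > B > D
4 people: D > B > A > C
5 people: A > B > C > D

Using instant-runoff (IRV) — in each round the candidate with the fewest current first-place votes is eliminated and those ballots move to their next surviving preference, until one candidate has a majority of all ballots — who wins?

Round 1: A 5, B 6, C 10, D 4. D eliminated.
Round 2: A 5, B 10, C 10. A eliminated.
Round 3: B 15, C 10. B has a majority (≥13).

B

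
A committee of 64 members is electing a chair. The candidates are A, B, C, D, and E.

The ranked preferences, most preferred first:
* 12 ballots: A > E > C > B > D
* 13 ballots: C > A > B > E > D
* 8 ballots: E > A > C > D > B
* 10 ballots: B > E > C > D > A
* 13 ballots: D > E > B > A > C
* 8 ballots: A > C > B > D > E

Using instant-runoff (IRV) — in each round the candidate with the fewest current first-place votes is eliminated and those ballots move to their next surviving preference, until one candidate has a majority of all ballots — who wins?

Round 1: A 20, B 10, C 13, D 13, E 8. E eliminated.
Round 2: A 28, B 10, C 13, D 13. B eliminated.
Round 3: A 28, C 23, D 13. D eliminated.
Round 4: A 41, C 23. A has a majority (≥33).

A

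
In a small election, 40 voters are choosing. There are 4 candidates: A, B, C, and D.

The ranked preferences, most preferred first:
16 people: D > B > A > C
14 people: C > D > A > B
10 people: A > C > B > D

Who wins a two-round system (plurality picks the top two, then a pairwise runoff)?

C

Round 1 first-place votes: A 10, B 0, C 14, D 16. D and C advance.
Runoff: D is ranked above C on 16 ballots, C above D on 24.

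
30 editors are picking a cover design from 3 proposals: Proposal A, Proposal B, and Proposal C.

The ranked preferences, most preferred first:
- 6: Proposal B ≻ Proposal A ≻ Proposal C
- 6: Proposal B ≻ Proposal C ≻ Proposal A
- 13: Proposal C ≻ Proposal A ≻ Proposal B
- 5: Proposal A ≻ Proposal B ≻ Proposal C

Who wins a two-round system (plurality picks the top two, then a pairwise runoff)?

Proposal B

Round 1 first-place votes: Proposal A 5, Proposal B 12, Proposal C 13. Proposal C and Proposal B advance.
Runoff: Proposal C is ranked above Proposal B on 13 ballots, Proposal B above Proposal C on 17.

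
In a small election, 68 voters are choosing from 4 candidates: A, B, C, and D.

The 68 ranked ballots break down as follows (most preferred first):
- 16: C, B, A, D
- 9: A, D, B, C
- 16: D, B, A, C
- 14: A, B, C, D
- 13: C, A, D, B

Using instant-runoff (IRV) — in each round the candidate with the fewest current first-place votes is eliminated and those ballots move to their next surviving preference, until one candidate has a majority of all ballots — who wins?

A

Round 1: A 23, B 0, C 29, D 16. B eliminated.
Round 2: A 23, C 29, D 16. D eliminated.
Round 3: A 39, C 29. A has a majority (≥35).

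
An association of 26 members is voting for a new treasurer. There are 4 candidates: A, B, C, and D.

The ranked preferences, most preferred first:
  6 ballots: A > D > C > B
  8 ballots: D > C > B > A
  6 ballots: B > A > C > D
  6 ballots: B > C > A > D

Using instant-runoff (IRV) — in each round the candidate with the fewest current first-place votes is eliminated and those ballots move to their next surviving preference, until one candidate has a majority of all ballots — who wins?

D

Round 1: A 6, B 12, C 0, D 8. C eliminated.
Round 2: A 6, B 12, D 8. A eliminated.
Round 3: B 12, D 14. D has a majority (≥14).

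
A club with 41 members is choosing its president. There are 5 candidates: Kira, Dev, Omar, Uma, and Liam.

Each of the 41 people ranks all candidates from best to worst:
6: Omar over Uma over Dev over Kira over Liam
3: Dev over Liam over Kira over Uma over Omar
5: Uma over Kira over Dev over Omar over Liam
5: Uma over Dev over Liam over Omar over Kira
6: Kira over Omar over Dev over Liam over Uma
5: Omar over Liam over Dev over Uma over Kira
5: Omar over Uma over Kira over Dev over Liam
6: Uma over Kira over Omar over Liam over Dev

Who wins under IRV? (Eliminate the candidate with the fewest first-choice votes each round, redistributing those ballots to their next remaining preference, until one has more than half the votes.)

Round 1: Kira 6, Dev 3, Omar 16, Uma 16, Liam 0. Liam eliminated.
Round 2: Kira 6, Dev 3, Omar 16, Uma 16. Dev eliminated.
Round 3: Kira 9, Omar 16, Uma 16. Kira eliminated.
Round 4: Omar 22, Uma 19. Omar has a majority (≥21).

Omar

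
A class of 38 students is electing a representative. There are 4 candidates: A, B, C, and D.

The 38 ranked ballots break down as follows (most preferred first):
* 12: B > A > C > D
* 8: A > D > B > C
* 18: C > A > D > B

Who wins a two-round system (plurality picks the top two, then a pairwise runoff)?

Round 1 first-place votes: A 8, B 12, C 18, D 0. C and B advance.
Runoff: C is ranked above B on 18 ballots, B above C on 20.

B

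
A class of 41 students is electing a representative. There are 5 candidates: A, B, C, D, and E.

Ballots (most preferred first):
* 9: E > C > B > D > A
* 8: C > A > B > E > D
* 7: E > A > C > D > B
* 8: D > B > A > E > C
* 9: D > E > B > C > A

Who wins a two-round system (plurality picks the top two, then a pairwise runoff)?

E

Round 1 first-place votes: A 0, B 0, C 8, D 17, E 16. D and E advance.
Runoff: D is ranked above E on 17 ballots, E above D on 24.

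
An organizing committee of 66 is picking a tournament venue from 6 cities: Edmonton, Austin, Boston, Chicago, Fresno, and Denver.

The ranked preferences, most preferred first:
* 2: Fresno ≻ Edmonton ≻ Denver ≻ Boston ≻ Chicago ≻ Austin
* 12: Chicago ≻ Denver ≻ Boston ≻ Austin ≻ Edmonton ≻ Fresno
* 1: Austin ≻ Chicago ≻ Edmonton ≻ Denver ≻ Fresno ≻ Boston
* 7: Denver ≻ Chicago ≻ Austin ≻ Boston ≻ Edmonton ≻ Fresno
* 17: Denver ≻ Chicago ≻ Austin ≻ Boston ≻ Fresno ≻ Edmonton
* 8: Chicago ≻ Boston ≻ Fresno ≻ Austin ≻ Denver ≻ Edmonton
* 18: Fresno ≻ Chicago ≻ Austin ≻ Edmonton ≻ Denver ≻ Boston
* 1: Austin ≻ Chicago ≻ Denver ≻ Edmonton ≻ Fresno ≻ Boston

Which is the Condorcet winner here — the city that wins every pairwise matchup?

Chicago vs Edmonton: 64–2
Chicago vs Austin: 64–2
Chicago vs Boston: 64–2
Chicago vs Fresno: 46–20
Chicago vs Denver: 40–26
Chicago beats every other city.

Chicago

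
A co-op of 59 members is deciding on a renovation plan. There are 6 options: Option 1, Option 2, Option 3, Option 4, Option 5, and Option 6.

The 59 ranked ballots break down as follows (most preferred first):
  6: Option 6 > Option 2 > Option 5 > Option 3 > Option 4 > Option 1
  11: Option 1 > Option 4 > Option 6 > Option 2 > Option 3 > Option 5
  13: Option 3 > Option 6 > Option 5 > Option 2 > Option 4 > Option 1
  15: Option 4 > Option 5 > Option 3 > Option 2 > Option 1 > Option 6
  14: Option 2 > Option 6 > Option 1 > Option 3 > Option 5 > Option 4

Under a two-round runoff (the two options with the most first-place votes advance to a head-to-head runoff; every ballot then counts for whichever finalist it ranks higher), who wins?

Round 1 first-place votes: Option 1 11, Option 2 14, Option 3 13, Option 4 15, Option 5 0, Option 6 6. Option 4 and Option 2 advance.
Runoff: Option 4 is ranked above Option 2 on 26 ballots, Option 2 above Option 4 on 33.

Option 2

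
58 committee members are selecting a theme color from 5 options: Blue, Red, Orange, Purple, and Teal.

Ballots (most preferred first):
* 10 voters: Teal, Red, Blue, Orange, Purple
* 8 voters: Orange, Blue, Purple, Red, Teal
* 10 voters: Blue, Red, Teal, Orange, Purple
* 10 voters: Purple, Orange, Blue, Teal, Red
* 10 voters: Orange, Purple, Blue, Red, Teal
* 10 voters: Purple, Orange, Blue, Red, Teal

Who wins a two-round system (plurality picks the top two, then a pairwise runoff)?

Round 1 first-place votes: Blue 10, Red 0, Orange 18, Purple 20, Teal 10. Purple and Orange advance.
Runoff: Purple is ranked above Orange on 20 ballots, Orange above Purple on 38.

Orange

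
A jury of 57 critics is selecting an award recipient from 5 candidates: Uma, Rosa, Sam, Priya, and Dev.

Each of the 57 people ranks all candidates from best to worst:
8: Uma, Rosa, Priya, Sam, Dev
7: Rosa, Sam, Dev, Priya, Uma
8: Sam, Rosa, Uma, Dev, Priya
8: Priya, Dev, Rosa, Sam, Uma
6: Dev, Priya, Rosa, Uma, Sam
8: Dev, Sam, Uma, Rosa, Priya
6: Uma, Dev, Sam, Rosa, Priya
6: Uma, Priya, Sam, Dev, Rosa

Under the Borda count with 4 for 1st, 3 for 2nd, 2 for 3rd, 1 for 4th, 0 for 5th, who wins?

Dev

Uma: 8×4 + 7×0 + 8×2 + 8×0 + 6×1 + 8×2 + 6×4 + 6×4 = 118
Rosa: 8×3 + 7×4 + 8×3 + 8×2 + 6×2 + 8×1 + 6×1 + 6×0 = 118
Sam: 8×1 + 7×3 + 8×4 + 8×1 + 6×0 + 8×3 + 6×2 + 6×2 = 117
Priya: 8×2 + 7×1 + 8×0 + 8×4 + 6×3 + 8×0 + 6×0 + 6×3 = 91
Dev: 8×0 + 7×2 + 8×1 + 8×3 + 6×4 + 8×4 + 6×3 + 6×1 = 126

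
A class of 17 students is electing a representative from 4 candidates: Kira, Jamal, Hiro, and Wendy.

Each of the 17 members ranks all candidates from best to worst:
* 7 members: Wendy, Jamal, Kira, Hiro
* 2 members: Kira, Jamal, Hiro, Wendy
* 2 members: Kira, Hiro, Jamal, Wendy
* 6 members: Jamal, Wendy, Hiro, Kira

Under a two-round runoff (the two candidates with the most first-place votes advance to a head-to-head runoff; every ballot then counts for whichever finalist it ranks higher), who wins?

Jamal

Round 1 first-place votes: Kira 4, Jamal 6, Hiro 0, Wendy 7. Wendy and Jamal advance.
Runoff: Wendy is ranked above Jamal on 7 ballots, Jamal above Wendy on 10.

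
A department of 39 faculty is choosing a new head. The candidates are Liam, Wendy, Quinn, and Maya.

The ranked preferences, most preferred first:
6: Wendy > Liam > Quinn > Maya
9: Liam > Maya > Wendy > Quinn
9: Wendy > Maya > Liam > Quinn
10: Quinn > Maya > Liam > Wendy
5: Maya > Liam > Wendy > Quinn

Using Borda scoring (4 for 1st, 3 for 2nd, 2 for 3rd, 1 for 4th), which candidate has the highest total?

Liam: 6×3 + 9×4 + 9×2 + 10×2 + 5×3 = 107
Wendy: 6×4 + 9×2 + 9×4 + 10×1 + 5×2 = 98
Quinn: 6×2 + 9×1 + 9×1 + 10×4 + 5×1 = 75
Maya: 6×1 + 9×3 + 9×3 + 10×3 + 5×4 = 110

Maya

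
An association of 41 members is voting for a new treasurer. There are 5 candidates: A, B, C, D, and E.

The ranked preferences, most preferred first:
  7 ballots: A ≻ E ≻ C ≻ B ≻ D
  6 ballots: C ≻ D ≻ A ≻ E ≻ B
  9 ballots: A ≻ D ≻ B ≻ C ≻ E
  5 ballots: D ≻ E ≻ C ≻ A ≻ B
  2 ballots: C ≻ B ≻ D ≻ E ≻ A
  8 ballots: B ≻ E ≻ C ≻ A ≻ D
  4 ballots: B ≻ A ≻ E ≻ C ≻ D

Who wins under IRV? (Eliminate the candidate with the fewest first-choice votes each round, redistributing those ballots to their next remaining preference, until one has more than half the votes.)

Round 1: A 16, B 12, C 8, D 5, E 0. E eliminated.
Round 2: A 16, B 12, C 8, D 5. D eliminated.
Round 3: A 16, B 12, C 13. B eliminated.
Round 4: A 20, C 21. C has a majority (≥21).

C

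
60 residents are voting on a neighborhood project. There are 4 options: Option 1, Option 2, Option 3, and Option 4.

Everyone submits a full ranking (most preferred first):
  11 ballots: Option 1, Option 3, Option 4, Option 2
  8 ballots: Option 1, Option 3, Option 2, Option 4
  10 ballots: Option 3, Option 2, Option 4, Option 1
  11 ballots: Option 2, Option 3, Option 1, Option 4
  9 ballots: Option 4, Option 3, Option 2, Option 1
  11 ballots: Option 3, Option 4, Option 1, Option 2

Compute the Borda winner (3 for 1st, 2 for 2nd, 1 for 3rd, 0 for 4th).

Option 1: 11×3 + 8×3 + 10×0 + 11×1 + 9×0 + 11×1 = 79
Option 2: 11×0 + 8×1 + 10×2 + 11×3 + 9×1 + 11×0 = 70
Option 3: 11×2 + 8×2 + 10×3 + 11×2 + 9×2 + 11×3 = 141
Option 4: 11×1 + 8×0 + 10×1 + 11×0 + 9×3 + 11×2 = 70

Option 3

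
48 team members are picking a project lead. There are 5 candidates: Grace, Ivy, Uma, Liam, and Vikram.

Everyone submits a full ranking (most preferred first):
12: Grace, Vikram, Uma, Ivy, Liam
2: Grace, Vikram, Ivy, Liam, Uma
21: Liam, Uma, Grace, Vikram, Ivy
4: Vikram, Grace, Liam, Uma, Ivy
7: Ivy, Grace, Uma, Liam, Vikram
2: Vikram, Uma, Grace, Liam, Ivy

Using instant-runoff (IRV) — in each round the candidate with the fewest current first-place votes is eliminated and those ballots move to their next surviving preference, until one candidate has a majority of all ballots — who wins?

Round 1: Grace 14, Ivy 7, Uma 0, Liam 21, Vikram 6. Uma eliminated.
Round 2: Grace 14, Ivy 7, Liam 21, Vikram 6. Vikram eliminated.
Round 3: Grace 20, Ivy 7, Liam 21. Ivy eliminated.
Round 4: Grace 27, Liam 21. Grace has a majority (≥25).

Grace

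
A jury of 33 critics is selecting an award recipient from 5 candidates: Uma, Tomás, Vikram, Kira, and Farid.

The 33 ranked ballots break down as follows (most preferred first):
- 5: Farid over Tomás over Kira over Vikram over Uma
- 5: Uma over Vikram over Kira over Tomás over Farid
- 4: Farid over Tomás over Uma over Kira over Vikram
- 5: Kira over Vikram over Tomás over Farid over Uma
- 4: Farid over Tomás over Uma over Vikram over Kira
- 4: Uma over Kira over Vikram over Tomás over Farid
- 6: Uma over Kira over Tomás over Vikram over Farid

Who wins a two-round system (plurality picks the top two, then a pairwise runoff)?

Farid

Round 1 first-place votes: Uma 15, Tomás 0, Vikram 0, Kira 5, Farid 13. Uma and Farid advance.
Runoff: Uma is ranked above Farid on 15 ballots, Farid above Uma on 18.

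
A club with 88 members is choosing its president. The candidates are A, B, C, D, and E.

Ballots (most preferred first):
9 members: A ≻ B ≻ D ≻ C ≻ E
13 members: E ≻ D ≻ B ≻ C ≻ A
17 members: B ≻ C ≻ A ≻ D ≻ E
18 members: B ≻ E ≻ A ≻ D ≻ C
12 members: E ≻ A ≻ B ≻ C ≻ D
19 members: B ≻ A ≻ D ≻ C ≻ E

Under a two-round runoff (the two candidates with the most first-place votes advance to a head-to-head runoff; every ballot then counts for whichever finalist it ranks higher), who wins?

B

Round 1 first-place votes: A 9, B 54, C 0, D 0, E 25. B and E advance.
Runoff: B is ranked above E on 63 ballots, E above B on 25.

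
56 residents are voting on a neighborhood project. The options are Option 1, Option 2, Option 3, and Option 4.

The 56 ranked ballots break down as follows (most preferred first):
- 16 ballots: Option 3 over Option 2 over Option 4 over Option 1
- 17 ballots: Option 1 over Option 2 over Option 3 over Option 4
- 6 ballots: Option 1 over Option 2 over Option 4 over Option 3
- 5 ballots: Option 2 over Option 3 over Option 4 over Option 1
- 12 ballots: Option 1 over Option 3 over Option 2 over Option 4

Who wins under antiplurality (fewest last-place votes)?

Last-place votes: Option 1 21, Option 2 0, Option 3 6, Option 4 29.

Option 2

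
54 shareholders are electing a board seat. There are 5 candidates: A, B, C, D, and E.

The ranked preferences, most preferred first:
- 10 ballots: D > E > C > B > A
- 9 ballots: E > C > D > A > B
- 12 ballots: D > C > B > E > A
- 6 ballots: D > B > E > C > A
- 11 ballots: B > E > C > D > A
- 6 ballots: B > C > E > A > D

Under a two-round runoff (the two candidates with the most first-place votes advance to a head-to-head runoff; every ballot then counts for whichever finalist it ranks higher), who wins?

D

Round 1 first-place votes: A 0, B 17, C 0, D 28, E 9. D and B advance.
Runoff: D is ranked above B on 37 ballots, B above D on 17.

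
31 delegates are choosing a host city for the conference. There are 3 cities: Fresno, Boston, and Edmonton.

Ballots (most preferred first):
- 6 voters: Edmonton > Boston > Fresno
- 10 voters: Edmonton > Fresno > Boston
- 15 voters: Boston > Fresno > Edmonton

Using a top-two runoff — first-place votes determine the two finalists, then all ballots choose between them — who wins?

Round 1 first-place votes: Fresno 0, Boston 15, Edmonton 16. Edmonton and Boston advance.
Runoff: Edmonton is ranked above Boston on 16 ballots, Boston above Edmonton on 15.

Edmonton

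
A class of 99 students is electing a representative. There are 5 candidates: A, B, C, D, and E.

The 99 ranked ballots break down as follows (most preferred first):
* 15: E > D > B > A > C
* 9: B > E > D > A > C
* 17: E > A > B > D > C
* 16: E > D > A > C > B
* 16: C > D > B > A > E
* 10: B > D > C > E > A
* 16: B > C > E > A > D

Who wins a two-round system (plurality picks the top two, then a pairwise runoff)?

B

Round 1 first-place votes: A 0, B 35, C 16, D 0, E 48. E and B advance.
Runoff: E is ranked above B on 48 ballots, B above E on 51.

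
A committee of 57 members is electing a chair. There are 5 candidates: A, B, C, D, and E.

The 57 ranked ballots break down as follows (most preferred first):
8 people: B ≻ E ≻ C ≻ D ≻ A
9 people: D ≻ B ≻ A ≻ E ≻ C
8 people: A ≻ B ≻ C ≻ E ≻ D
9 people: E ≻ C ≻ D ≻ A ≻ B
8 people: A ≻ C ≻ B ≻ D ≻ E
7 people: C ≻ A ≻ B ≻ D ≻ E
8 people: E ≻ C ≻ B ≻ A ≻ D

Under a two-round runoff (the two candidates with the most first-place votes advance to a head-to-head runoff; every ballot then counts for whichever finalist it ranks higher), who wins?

A

Round 1 first-place votes: A 16, B 8, C 7, D 9, E 17. E and A advance.
Runoff: E is ranked above A on 25 ballots, A above E on 32.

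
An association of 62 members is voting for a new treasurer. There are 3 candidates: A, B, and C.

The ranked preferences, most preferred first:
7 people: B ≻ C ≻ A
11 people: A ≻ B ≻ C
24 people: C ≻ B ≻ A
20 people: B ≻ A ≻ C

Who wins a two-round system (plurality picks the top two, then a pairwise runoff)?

B

Round 1 first-place votes: A 11, B 27, C 24. B and C advance.
Runoff: B is ranked above C on 38 ballots, C above B on 24.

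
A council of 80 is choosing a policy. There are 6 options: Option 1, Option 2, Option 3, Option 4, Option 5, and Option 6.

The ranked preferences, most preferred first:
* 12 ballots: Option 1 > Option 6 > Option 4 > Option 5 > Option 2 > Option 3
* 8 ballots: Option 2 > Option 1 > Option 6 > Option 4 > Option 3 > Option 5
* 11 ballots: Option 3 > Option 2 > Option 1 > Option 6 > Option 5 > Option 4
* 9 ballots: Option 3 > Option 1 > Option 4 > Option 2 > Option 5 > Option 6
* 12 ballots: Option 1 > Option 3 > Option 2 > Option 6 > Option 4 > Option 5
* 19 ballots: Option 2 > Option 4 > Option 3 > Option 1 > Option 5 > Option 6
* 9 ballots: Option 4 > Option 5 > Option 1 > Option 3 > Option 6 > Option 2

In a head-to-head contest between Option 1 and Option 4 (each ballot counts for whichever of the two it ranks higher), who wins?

Option 1

Option 1 is ranked above Option 4 on 52 ballots; Option 4 above Option 1 on 28.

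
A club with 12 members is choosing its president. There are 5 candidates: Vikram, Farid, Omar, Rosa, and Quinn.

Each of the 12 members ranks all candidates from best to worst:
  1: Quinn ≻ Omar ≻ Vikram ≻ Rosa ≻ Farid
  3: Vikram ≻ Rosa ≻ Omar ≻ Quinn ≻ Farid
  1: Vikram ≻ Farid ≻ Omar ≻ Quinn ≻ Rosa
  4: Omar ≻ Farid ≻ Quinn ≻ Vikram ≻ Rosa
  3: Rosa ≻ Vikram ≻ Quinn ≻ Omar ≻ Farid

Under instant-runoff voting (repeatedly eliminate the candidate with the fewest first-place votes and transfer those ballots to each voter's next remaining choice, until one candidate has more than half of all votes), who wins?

Round 1: Vikram 4, Farid 0, Omar 4, Rosa 3, Quinn 1. Farid eliminated.
Round 2: Vikram 4, Omar 4, Rosa 3, Quinn 1. Quinn eliminated.
Round 3: Vikram 4, Omar 5, Rosa 3. Rosa eliminated.
Round 4: Vikram 7, Omar 5. Vikram has a majority (≥7).

Vikram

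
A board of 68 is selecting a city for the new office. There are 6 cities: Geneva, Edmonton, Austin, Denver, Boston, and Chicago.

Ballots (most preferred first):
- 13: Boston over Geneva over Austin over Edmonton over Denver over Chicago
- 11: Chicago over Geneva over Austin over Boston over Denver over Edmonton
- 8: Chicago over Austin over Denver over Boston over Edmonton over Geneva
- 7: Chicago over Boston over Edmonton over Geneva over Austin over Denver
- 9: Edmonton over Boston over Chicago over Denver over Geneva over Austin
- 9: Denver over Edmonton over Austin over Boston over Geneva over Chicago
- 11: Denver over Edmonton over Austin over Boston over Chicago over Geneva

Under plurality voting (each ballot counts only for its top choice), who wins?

First-place votes: Geneva 0, Edmonton 9, Austin 0, Denver 20, Boston 13, Chicago 26.

Chicago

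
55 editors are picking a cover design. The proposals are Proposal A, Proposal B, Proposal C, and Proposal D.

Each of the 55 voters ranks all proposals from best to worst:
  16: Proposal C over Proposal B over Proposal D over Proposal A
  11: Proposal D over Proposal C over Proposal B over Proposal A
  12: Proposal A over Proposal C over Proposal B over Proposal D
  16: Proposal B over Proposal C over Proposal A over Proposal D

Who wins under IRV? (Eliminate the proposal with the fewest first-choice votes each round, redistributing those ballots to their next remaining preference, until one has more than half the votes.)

Proposal C

Round 1: Proposal A 12, Proposal B 16, Proposal C 16, Proposal D 11. Proposal D eliminated.
Round 2: Proposal A 12, Proposal B 16, Proposal C 27. Proposal A eliminated.
Round 3: Proposal B 16, Proposal C 39. Proposal C has a majority (≥28).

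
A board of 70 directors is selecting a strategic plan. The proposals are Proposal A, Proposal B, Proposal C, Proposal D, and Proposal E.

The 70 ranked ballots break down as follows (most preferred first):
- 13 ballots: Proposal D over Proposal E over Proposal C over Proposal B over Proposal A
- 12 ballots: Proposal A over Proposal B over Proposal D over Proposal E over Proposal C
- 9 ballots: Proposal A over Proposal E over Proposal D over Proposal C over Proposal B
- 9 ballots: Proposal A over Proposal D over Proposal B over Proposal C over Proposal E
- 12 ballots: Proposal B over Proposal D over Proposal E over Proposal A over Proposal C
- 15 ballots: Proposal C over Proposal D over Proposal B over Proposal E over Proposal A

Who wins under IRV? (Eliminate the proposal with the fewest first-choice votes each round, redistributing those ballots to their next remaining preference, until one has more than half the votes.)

Proposal D

Round 1: Proposal A 30, Proposal B 12, Proposal C 15, Proposal D 13, Proposal E 0. Proposal E eliminated.
Round 2: Proposal A 30, Proposal B 12, Proposal C 15, Proposal D 13. Proposal B eliminated.
Round 3: Proposal A 30, Proposal C 15, Proposal D 25. Proposal C eliminated.
Round 4: Proposal A 30, Proposal D 40. Proposal D has a majority (≥36).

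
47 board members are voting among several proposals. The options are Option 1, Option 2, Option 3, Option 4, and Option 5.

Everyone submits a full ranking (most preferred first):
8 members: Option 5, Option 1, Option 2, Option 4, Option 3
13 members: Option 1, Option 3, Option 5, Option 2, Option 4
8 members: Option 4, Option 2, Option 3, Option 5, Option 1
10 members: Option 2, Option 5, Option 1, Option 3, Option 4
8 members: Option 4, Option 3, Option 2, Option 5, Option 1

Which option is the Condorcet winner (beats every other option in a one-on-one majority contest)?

Option 2

Option 2 vs Option 1: 26–21
Option 2 vs Option 3: 26–21
Option 2 vs Option 4: 31–16
Option 2 vs Option 5: 26–21
Option 2 beats every other option.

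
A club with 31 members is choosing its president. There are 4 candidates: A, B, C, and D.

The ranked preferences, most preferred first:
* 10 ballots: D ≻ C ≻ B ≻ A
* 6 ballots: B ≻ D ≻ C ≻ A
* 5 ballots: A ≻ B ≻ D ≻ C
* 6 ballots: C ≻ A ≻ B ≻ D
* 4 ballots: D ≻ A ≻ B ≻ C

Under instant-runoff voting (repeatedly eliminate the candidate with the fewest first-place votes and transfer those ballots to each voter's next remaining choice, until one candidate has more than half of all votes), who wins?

B

Round 1: A 5, B 6, C 6, D 14. A eliminated.
Round 2: B 11, C 6, D 14. C eliminated.
Round 3: B 17, D 14. B has a majority (≥16).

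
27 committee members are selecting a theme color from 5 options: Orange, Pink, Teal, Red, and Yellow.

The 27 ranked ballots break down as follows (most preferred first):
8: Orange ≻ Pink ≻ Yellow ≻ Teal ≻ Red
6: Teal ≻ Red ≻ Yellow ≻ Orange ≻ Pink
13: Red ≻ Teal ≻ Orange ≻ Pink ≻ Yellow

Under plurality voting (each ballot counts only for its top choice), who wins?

First-place votes: Orange 8, Pink 0, Teal 6, Red 13, Yellow 0.

Red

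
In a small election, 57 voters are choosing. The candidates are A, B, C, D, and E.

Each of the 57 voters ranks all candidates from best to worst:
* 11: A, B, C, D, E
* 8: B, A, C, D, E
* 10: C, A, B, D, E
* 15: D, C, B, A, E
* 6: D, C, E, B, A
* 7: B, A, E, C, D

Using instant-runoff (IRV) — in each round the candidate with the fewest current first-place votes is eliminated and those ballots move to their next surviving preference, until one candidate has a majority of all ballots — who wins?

A

Round 1: A 11, B 15, C 10, D 21, E 0. E eliminated.
Round 2: A 11, B 15, C 10, D 21. C eliminated.
Round 3: A 21, B 15, D 21. B eliminated.
Round 4: A 36, D 21. A has a majority (≥29).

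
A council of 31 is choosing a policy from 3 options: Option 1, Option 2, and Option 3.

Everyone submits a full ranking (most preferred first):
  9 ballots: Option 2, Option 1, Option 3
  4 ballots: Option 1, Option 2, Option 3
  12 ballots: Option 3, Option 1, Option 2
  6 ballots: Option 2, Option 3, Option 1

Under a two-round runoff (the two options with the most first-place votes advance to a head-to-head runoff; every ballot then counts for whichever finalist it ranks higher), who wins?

Option 2

Round 1 first-place votes: Option 1 4, Option 2 15, Option 3 12. Option 2 and Option 3 advance.
Runoff: Option 2 is ranked above Option 3 on 19 ballots, Option 3 above Option 2 on 12.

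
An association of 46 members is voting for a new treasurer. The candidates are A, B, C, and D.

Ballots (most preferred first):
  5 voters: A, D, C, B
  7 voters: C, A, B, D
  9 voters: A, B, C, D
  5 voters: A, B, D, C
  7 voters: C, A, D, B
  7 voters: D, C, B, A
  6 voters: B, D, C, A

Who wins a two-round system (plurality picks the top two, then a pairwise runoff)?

C

Round 1 first-place votes: A 19, B 6, C 14, D 7. A and C advance.
Runoff: A is ranked above C on 19 ballots, C above A on 27.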